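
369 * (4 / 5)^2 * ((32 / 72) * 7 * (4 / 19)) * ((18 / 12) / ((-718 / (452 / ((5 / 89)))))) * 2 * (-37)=164037554688 / 852625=192391.21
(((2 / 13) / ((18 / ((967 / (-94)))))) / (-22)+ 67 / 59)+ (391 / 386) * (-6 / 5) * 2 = -17791376459 / 13775764860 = -1.29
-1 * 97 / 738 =-97 / 738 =-0.13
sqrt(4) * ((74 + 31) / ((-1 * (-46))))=105 / 23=4.57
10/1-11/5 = 39/5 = 7.80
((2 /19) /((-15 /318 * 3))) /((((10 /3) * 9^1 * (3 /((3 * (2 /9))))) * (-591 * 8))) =53 /45477450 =0.00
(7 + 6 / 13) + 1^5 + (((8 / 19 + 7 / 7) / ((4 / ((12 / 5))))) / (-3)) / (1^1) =10099 / 1235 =8.18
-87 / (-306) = 29 / 102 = 0.28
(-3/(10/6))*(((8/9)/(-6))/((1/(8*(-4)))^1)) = -128/15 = -8.53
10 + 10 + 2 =22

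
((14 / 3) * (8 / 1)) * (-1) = -112 / 3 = -37.33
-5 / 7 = -0.71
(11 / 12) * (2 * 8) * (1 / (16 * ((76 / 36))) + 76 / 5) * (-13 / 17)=-3310307 / 19380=-170.81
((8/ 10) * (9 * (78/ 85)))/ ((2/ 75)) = 4212/ 17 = 247.76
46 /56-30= -817 /28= -29.18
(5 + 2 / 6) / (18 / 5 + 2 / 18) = 240 / 167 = 1.44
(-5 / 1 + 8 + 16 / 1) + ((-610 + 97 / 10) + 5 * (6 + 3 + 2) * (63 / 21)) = -4163 / 10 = -416.30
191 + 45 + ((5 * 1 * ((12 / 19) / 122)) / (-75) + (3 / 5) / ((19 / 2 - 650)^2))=12263430682 / 51963765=236.00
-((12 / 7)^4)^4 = -5563.28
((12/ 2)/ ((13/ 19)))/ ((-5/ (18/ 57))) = -36/ 65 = -0.55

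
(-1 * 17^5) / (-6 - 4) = 1419857 / 10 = 141985.70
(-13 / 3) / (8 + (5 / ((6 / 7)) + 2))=-26 / 95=-0.27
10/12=5/6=0.83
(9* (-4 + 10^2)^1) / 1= 864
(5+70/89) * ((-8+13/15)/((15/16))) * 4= -705344/4005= -176.12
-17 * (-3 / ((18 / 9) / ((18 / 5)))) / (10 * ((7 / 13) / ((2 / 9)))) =663 / 175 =3.79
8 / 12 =2 / 3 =0.67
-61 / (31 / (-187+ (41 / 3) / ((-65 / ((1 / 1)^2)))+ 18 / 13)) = 365.66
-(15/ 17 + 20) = -355/ 17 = -20.88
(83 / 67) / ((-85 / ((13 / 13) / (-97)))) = 0.00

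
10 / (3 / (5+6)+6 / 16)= 880 / 57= 15.44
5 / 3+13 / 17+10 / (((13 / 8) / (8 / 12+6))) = 9604 / 221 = 43.46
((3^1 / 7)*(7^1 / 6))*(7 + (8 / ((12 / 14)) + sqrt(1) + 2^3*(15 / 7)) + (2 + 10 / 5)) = 404 / 21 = 19.24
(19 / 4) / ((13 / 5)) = 95 / 52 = 1.83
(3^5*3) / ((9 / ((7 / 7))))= 81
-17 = -17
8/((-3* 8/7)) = -7/3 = -2.33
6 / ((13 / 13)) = 6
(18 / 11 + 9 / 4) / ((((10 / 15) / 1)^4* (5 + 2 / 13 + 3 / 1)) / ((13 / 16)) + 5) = 2340819 / 4205564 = 0.56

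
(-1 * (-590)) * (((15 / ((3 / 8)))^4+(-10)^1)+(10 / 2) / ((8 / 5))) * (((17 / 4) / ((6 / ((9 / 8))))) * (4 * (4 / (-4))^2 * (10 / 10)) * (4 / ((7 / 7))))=308120772525 / 16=19257548282.81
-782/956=-391/478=-0.82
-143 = -143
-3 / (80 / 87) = -261 / 80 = -3.26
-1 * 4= -4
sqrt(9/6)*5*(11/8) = 55*sqrt(6)/16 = 8.42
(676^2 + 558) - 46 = 457488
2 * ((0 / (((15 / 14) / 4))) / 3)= 0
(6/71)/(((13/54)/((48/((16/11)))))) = 10692/923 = 11.58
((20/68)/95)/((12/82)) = 41/1938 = 0.02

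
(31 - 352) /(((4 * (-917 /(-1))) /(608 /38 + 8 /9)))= -4066 /2751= -1.48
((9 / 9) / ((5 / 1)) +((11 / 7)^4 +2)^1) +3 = 135631 / 12005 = 11.30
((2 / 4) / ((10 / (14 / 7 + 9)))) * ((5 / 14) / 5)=11 / 280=0.04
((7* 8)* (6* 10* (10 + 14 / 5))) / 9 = 14336 / 3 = 4778.67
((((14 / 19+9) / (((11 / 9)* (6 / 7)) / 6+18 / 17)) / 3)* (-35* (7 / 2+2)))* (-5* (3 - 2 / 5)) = 6585.03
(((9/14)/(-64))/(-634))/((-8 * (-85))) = 9/386283520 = 0.00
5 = 5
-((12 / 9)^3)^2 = -4096 / 729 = -5.62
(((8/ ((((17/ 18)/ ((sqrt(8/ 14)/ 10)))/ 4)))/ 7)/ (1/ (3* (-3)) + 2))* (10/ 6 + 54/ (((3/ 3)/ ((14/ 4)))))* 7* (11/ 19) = 10872576* sqrt(7)/ 192185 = 149.68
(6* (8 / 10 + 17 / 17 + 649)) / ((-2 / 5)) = -9762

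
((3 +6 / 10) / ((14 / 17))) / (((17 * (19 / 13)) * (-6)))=-39 / 1330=-0.03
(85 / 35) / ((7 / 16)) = 272 / 49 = 5.55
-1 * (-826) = 826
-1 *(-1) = 1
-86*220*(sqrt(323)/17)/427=-18920*sqrt(323)/7259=-46.84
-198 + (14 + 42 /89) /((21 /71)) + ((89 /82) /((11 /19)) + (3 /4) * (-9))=-153.95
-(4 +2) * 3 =-18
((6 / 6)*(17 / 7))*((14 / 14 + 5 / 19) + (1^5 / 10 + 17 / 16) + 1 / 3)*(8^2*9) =2566524 / 665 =3859.43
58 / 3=19.33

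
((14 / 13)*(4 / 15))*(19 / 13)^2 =20216 / 32955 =0.61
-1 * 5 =-5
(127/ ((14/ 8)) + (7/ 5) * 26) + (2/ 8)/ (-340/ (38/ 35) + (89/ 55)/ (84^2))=8806744896226/ 80817600815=108.97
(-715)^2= 511225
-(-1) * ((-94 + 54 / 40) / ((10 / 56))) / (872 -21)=-12971 / 21275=-0.61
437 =437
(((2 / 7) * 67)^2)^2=322417936 / 2401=134284.85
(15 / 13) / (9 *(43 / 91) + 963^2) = 35 / 28130322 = 0.00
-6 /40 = -3 /20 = -0.15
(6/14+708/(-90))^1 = -781/105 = -7.44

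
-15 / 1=-15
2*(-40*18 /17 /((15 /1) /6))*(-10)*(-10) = -57600 /17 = -3388.24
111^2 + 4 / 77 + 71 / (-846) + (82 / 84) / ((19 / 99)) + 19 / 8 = 61035490091 / 4950792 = 12328.43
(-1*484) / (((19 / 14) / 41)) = -277816 / 19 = -14621.89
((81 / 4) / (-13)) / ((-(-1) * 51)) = -27 / 884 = -0.03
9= 9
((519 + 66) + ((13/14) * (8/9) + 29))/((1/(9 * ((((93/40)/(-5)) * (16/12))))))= -600377/175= -3430.73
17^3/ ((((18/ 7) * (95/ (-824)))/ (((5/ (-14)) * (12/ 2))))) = 2024156/ 57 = 35511.51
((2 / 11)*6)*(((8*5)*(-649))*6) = -169920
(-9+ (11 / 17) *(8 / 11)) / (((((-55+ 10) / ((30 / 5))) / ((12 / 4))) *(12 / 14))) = 203 / 51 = 3.98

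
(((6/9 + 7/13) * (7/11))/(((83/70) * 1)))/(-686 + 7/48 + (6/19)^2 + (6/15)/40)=-3325532000/3525858467417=-0.00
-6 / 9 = -0.67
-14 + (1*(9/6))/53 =-1481/106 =-13.97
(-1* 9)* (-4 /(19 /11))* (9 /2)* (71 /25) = 126522 /475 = 266.36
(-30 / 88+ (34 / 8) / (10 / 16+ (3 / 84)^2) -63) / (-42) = 1221809 / 907368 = 1.35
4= 4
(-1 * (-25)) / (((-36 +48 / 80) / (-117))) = 4875 / 59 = 82.63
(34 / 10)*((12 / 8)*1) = 51 / 10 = 5.10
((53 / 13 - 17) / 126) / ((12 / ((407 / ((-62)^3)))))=407 / 27884376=0.00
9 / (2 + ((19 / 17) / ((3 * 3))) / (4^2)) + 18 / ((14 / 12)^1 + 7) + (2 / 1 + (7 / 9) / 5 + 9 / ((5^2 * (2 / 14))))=123139144 / 10837575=11.36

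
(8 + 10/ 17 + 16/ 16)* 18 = 2934/ 17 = 172.59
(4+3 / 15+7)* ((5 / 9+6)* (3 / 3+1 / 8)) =413 / 5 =82.60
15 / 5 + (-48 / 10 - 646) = -3239 / 5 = -647.80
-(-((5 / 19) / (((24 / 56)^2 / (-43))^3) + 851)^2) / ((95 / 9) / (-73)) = -159599360550008031566308 / 2025085455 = -78811173205531.73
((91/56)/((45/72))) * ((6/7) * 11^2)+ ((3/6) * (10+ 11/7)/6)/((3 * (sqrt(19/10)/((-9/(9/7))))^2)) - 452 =-231491/1330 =-174.05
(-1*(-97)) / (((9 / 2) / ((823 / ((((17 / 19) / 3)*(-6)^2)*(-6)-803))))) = -20.45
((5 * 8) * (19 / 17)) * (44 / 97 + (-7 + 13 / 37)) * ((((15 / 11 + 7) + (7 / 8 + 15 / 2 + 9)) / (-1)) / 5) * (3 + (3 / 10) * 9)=5453989083 / 671143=8126.42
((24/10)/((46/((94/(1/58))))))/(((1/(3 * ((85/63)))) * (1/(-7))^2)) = 1297576/23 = 56416.35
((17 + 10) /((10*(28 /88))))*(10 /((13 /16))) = 9504 /91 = 104.44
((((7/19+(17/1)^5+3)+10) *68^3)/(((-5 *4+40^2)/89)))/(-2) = -94368935168072/7505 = -12574141927.79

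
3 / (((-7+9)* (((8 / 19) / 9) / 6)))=1539 / 8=192.38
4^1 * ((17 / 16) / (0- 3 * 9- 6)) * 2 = -17 / 66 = -0.26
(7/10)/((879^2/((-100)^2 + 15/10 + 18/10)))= 700231/77264100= 0.01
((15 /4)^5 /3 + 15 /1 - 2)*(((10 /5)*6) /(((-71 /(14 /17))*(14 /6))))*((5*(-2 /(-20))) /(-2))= 2397933 /617984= 3.88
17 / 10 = 1.70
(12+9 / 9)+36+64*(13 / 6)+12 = 599 / 3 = 199.67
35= 35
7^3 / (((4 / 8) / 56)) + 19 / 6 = 230515 / 6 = 38419.17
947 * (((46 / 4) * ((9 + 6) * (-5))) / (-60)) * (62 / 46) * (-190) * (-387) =5396550525 / 4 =1349137631.25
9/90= 1/10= 0.10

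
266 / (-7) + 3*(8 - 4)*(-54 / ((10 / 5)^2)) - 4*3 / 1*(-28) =136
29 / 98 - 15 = -1441 / 98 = -14.70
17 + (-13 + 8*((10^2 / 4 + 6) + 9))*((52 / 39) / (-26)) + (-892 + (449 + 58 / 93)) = -533314 / 1209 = -441.12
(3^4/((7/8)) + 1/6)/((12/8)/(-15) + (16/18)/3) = 175275/371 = 472.44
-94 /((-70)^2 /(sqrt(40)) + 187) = -0.10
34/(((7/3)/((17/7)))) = 1734/49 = 35.39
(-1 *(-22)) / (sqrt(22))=4.69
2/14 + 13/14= 15/14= 1.07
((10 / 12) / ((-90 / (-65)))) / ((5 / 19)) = 2.29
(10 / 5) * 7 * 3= 42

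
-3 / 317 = -0.01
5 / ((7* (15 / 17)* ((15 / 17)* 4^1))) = 289 / 1260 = 0.23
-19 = -19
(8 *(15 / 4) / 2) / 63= 5 / 21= 0.24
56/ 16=7/ 2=3.50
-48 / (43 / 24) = -1152 / 43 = -26.79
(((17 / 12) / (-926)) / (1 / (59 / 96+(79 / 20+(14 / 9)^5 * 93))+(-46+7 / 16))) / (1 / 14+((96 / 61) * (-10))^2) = 4750316128770436 / 35048561949043256302371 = 0.00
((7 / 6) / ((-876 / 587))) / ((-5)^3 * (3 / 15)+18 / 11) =45199 / 1350792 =0.03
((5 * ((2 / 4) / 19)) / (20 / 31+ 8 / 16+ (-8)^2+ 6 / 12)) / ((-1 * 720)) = -31 / 11135520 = -0.00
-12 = -12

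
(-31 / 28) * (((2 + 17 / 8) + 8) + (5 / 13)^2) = -514383 / 37856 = -13.59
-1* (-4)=4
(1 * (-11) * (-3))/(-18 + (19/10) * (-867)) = -110/5551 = -0.02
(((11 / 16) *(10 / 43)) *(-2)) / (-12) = 55 / 2064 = 0.03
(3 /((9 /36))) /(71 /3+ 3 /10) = 360 /719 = 0.50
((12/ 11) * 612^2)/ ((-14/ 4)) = -8989056/ 77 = -116740.99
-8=-8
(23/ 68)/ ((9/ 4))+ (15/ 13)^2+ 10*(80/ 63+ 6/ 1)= 1491836/ 20111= 74.18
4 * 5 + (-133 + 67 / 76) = -8521 / 76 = -112.12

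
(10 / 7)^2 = 100 / 49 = 2.04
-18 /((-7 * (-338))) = -9 /1183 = -0.01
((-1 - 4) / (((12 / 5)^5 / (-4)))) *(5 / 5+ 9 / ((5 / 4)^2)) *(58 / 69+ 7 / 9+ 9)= 116081875 / 6438528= 18.03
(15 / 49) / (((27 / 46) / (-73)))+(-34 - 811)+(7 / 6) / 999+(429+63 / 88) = -5858741953 / 12923064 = -453.36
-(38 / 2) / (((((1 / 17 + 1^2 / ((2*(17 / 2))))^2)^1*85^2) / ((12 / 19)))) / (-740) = 3 / 18500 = 0.00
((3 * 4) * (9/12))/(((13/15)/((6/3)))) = 270/13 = 20.77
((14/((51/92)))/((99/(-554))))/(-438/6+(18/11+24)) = 713552/239139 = 2.98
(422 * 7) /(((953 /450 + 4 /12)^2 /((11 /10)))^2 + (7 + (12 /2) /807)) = 39427405219125000 /491686081751489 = 80.19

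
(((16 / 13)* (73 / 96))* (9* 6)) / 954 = 73 / 1378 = 0.05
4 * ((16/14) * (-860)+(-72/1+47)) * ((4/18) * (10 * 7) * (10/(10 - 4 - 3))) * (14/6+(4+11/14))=-843778000/567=-1488144.62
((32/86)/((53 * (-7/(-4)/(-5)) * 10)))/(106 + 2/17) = -136/7194803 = -0.00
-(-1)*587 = 587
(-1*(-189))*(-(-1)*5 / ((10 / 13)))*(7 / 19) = 17199 / 38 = 452.61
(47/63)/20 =47/1260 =0.04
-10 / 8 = -5 / 4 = -1.25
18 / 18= 1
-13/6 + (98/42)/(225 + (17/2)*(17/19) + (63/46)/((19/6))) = -878513/407350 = -2.16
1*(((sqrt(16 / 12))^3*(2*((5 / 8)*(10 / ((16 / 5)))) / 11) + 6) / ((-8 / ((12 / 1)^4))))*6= -93312-54000*sqrt(3) / 11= -101814.79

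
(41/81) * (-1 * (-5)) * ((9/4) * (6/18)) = 205/108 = 1.90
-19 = -19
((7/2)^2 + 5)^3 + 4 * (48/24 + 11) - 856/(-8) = 338685/64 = 5291.95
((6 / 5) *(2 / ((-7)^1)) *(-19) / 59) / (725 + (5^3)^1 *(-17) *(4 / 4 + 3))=-228 / 16055375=-0.00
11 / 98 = 0.11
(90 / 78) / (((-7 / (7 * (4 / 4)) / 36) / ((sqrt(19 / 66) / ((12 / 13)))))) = -15 * sqrt(1254) / 22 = -24.14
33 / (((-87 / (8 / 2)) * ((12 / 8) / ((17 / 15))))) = -1496 / 1305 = -1.15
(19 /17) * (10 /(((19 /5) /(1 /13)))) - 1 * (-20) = 4470 /221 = 20.23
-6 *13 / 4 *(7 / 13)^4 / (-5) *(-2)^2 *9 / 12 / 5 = 21609 / 109850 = 0.20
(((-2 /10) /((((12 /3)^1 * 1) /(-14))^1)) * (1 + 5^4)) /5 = 2191 /25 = 87.64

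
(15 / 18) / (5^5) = 1 / 3750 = 0.00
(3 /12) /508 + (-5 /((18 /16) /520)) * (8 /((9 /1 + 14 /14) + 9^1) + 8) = -6762495829 /347472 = -19461.99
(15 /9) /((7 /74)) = 370 /21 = 17.62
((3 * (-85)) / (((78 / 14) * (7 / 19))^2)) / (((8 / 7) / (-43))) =9236185 / 4056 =2277.17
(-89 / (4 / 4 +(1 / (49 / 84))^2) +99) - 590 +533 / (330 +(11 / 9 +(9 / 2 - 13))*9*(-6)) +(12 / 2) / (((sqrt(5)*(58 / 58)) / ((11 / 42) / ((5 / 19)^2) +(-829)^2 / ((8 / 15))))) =-71563783 / 139539 +5412038759*sqrt(5) / 3500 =3457111.87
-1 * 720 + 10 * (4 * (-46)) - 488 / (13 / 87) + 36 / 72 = -151459 / 26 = -5825.35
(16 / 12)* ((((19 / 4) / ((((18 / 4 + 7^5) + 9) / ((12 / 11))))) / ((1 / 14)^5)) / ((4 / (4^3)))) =1307987968 / 370051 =3534.62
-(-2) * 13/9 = 26/9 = 2.89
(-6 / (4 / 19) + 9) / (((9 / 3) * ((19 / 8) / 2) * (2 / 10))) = -520 / 19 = -27.37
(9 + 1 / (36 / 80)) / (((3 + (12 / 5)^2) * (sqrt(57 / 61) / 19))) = 2525 * sqrt(3477) / 5913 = 25.18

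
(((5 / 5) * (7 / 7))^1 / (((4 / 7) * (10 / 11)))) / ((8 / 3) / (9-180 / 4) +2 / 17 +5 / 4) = 35343 / 23750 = 1.49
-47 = -47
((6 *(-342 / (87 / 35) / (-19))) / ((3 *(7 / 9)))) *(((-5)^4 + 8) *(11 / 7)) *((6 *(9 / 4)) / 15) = 3384018 / 203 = 16670.04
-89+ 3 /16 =-1421 /16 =-88.81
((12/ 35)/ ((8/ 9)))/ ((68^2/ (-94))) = -1269/ 161840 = -0.01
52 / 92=13 / 23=0.57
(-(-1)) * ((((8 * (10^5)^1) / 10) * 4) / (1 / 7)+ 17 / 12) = 26880017 / 12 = 2240001.42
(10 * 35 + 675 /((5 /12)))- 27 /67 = 131963 /67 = 1969.60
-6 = -6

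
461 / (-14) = -461 / 14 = -32.93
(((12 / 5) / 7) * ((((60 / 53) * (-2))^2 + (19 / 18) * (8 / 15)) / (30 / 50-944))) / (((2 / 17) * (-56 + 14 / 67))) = 351053468 / 1114395707565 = 0.00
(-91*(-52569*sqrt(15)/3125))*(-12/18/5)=-3189186*sqrt(15)/15625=-790.51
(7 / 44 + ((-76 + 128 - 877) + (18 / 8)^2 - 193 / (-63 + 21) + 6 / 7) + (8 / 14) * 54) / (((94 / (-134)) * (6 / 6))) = 194011967 / 173712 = 1116.86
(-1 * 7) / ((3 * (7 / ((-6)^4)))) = -432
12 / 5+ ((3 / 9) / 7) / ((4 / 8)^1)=262 / 105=2.50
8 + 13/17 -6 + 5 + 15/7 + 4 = 1655/119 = 13.91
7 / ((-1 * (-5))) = 1.40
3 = 3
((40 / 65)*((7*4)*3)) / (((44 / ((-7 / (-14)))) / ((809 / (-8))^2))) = 13744101 / 2288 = 6007.04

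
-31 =-31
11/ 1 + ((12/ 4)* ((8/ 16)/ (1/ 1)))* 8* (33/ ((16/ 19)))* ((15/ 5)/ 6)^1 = 1969/ 8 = 246.12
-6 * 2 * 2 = -24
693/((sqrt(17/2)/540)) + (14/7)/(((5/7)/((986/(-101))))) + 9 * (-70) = -331954/505 + 374220 * sqrt(34)/17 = 127699.07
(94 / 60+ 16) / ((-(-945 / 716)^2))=-135084856 / 13395375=-10.08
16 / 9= 1.78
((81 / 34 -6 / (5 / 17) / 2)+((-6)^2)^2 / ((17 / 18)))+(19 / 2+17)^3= 13582349 / 680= 19974.04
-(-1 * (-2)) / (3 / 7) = -14 / 3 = -4.67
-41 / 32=-1.28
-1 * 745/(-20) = 149/4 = 37.25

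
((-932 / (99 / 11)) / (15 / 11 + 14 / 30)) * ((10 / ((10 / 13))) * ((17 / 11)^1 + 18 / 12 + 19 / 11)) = -530075 / 151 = -3510.43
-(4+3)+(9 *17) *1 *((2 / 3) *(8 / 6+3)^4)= 970885 / 27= 35958.70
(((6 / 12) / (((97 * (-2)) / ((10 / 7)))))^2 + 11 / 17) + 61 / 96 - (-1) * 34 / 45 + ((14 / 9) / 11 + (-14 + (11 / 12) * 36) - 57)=-494120965791 / 13794346720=-35.82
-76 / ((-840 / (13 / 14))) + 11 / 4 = 2.83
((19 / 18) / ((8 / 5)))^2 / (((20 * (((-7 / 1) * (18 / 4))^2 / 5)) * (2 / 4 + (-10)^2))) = 9025 / 8271268992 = 0.00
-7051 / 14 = -503.64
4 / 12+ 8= 25 / 3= 8.33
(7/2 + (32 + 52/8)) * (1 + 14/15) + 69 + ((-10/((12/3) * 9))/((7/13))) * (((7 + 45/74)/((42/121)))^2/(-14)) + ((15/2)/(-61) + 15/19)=16645329919060939/98744756080320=168.57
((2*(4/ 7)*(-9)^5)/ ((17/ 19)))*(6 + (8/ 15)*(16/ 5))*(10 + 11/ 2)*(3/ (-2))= 2365030548/ 175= 13514460.27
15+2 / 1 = 17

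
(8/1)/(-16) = -1/2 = -0.50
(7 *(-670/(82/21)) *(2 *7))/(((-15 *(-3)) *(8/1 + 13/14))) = -643468/15375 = -41.85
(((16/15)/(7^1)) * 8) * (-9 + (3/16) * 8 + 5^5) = 79808/21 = 3800.38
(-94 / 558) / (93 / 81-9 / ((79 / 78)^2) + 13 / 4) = 3519924 / 91424363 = 0.04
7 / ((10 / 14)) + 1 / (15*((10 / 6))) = 246 / 25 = 9.84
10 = 10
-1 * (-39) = 39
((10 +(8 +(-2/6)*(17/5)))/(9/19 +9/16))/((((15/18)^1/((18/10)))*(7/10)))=307648/6125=50.23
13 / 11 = 1.18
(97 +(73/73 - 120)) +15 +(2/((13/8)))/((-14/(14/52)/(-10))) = -1143/169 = -6.76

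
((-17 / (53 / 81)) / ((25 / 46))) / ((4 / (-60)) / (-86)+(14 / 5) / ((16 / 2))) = -32684472 / 239825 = -136.28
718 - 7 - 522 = 189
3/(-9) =-1/3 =-0.33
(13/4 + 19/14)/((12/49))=18.81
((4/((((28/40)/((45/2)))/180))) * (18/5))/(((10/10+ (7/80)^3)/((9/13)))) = 298598400000/5180357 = 57640.51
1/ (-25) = -1/ 25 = -0.04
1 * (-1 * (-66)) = 66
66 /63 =22 /21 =1.05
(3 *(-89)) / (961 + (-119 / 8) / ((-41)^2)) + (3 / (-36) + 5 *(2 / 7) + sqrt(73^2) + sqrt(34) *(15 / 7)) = 15 *sqrt(34) / 7 + 26801692487 / 361855452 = 86.56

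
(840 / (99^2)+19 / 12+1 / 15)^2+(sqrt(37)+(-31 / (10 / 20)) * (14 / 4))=-913579430279 / 4269315600+sqrt(37)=-207.90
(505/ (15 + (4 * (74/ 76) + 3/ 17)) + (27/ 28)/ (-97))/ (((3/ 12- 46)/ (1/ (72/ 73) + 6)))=-1597437715/ 393646176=-4.06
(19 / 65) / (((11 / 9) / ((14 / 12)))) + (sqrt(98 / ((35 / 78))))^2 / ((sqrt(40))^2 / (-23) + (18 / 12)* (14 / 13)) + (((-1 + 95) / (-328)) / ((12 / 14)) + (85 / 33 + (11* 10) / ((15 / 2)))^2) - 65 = -263325706799 / 171809352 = -1532.66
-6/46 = -3/23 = -0.13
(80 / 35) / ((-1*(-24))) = 2 / 21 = 0.10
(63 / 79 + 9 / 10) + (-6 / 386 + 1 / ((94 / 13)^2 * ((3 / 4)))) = 1.71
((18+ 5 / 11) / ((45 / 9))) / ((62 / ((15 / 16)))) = 609 / 10912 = 0.06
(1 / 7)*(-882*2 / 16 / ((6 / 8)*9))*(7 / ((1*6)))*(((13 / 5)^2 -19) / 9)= 833 / 225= 3.70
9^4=6561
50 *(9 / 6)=75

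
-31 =-31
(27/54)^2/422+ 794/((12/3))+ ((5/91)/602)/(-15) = 27533624093/138708024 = 198.50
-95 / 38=-5 / 2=-2.50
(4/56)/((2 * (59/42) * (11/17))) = 51/1298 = 0.04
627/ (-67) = -627/ 67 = -9.36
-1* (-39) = 39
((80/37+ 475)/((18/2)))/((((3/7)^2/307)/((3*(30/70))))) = 12646865/111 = 113935.72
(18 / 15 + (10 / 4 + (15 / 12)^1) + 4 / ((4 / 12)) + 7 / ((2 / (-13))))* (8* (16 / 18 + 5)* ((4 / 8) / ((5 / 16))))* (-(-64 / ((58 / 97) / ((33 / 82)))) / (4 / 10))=-4133199488 / 17835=-231746.54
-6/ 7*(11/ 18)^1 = -11/ 21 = -0.52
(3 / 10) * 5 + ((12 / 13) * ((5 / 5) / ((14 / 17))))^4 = 422211315 / 137149922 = 3.08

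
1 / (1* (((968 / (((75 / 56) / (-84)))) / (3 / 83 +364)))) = -755375 / 125979392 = -0.01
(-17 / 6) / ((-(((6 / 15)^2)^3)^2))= 4150390625 / 24576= 168879.83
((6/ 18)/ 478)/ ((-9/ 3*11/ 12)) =-2/ 7887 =-0.00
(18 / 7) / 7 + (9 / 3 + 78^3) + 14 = 23253899 / 49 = 474569.37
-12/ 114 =-2/ 19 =-0.11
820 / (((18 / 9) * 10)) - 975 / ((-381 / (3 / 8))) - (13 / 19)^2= 15218087 / 366776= 41.49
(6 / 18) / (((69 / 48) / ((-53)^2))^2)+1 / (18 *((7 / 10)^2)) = 296934607442 / 233289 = 1272818.72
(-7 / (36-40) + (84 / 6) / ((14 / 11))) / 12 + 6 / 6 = 33 / 16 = 2.06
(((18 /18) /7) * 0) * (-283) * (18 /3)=0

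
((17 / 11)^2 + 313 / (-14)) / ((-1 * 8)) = 2.50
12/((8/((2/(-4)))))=-3/4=-0.75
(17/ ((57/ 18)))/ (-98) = -51/ 931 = -0.05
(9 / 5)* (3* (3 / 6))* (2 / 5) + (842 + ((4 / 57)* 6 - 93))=356488 / 475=750.50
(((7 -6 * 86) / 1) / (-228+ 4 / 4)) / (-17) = -509 / 3859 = -0.13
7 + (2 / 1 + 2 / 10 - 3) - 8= -9 / 5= -1.80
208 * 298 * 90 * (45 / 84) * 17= 355633200 / 7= 50804742.86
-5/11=-0.45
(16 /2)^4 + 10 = 4106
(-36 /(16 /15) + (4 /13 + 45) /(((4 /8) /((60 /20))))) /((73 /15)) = 185715 /3796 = 48.92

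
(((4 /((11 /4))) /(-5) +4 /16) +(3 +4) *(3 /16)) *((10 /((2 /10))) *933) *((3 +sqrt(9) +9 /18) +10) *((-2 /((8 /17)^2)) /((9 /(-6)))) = 1508619015 /256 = 5893043.03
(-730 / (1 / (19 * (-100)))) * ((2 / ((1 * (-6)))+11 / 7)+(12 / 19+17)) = 549617000 / 21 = 26172238.10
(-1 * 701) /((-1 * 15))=701 /15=46.73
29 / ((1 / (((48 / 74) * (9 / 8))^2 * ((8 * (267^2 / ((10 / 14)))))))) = 84398761944 / 6845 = 12329987.14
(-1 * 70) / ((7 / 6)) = -60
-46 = -46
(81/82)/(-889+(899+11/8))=324/3731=0.09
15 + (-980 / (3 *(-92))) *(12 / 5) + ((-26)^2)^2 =10510989 / 23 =456999.52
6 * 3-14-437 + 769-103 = 233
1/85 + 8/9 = 689/765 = 0.90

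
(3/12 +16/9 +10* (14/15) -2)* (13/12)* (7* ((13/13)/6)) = 30667/2592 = 11.83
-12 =-12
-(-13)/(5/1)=13/5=2.60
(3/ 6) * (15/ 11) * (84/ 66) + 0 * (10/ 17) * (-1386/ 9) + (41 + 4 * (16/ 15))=83734/ 1815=46.13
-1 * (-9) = 9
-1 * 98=-98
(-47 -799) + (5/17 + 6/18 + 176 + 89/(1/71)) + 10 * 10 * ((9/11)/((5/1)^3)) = 15849041/2805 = 5650.28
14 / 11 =1.27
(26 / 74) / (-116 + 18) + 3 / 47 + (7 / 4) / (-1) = -575943 / 340844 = -1.69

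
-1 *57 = -57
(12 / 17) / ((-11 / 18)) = -216 / 187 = -1.16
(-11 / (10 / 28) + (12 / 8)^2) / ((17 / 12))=-1713 / 85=-20.15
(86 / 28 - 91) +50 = -531 / 14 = -37.93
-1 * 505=-505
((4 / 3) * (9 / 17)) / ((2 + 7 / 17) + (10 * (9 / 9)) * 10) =12 / 1741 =0.01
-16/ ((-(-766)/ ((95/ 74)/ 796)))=-95/ 2820029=-0.00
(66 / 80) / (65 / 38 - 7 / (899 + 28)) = 581229 / 1199780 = 0.48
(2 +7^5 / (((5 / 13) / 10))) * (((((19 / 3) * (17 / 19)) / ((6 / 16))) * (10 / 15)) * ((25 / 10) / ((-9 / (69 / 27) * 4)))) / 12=-427151860 / 6561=-65104.69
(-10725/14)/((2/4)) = -10725/7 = -1532.14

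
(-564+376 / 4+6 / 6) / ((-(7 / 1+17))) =19.54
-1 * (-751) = 751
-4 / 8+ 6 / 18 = -1 / 6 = -0.17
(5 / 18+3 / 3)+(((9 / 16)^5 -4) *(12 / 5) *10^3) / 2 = -4731.15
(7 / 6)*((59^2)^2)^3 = 12454381927676729018167 / 6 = 2075730321279454836361.17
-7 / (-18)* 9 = 7 / 2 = 3.50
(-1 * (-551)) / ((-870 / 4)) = -38 / 15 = -2.53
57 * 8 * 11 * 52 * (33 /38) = 226512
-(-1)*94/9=94/9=10.44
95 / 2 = 47.50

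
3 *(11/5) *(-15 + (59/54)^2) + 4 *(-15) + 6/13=-150.66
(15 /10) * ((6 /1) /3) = 3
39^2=1521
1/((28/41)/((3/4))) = 123/112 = 1.10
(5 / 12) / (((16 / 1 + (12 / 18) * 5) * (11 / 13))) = 65 / 2552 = 0.03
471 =471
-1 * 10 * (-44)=440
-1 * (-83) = 83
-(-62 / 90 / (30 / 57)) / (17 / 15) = 589 / 510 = 1.15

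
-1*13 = -13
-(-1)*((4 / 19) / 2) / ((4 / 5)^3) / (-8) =-0.03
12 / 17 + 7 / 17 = 19 / 17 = 1.12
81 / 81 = 1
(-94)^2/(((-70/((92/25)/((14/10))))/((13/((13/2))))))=-812912/1225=-663.60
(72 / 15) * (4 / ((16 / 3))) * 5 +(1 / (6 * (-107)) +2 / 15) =19401 / 1070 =18.13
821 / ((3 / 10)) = 8210 / 3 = 2736.67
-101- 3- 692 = -796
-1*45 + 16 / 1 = -29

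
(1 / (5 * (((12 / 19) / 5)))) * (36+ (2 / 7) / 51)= 122113 / 2142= 57.01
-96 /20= -24 /5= -4.80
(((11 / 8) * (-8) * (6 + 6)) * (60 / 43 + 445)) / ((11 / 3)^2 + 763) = -5700915 / 75121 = -75.89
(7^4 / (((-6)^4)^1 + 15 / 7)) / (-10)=-16807 / 90870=-0.18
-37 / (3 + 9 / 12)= -148 / 15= -9.87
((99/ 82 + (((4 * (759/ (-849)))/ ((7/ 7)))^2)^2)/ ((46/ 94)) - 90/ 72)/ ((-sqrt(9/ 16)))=-8114144961734399/ 18145907368509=-447.16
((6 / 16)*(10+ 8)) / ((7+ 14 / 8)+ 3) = 27 / 47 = 0.57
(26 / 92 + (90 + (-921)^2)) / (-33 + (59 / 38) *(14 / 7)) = -28377.28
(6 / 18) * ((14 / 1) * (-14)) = -196 / 3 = -65.33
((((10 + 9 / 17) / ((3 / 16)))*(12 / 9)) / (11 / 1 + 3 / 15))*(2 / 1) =13.37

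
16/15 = 1.07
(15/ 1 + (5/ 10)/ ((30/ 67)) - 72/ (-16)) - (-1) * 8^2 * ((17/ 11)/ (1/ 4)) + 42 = 302447/ 660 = 458.25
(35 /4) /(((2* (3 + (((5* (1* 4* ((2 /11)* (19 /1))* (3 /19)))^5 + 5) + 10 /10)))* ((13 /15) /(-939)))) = -8821568525 /287555949304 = -0.03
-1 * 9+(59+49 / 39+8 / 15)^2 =140175091 / 38025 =3686.39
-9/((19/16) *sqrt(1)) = -144/19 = -7.58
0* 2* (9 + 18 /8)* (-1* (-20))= 0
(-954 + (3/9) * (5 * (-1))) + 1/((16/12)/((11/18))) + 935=-485/24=-20.21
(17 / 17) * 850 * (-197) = -167450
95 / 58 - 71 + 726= 38085 / 58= 656.64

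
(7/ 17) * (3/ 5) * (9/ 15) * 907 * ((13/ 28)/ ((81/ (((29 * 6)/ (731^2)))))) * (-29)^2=287570699/ 1362620550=0.21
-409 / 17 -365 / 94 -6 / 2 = -49445 / 1598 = -30.94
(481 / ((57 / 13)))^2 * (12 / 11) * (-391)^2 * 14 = 334748314652024 / 11913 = 28099413636.53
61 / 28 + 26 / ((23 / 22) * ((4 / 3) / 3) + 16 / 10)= 14.77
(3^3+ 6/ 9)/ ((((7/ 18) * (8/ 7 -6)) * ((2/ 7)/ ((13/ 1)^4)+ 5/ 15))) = -149345469/ 3398861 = -43.94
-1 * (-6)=6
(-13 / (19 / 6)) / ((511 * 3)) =-26 / 9709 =-0.00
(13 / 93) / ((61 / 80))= 1040 / 5673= 0.18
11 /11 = 1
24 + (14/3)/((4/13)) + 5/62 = 3650/93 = 39.25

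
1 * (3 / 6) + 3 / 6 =1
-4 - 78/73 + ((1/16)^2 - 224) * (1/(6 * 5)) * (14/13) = -3674821/280320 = -13.11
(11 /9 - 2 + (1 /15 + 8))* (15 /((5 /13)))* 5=4264 /3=1421.33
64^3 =262144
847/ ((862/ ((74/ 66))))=2849/ 2586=1.10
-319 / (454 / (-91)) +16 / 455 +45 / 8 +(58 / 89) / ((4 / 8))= 5214208309 / 73538920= 70.90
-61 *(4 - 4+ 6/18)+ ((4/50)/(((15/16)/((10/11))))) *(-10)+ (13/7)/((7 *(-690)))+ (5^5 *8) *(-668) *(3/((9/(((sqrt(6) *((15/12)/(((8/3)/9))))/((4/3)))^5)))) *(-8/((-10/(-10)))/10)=-1570165/74382+ 3411873017384765625 *sqrt(6)/67108864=124534189080.39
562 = 562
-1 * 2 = -2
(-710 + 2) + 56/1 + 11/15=-9769/15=-651.27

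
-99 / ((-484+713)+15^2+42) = -99 / 496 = -0.20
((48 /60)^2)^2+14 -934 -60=-612244 /625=-979.59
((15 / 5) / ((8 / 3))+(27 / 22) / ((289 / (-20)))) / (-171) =-2939 / 483208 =-0.01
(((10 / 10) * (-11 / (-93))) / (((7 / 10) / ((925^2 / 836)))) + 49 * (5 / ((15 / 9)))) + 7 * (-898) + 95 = -145238347 / 24738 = -5871.06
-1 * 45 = -45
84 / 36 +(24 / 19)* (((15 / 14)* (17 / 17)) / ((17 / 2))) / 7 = 111869 / 47481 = 2.36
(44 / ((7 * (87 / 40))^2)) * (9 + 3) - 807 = -99485389 / 123627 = -804.72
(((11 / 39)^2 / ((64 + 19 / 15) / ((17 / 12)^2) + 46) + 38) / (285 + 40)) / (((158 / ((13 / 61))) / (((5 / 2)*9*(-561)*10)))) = -3679066903281 / 184809401764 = -19.91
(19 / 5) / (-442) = -19 / 2210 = -0.01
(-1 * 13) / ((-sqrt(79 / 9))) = 4.39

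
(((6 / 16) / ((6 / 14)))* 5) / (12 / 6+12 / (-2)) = -35 / 32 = -1.09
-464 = -464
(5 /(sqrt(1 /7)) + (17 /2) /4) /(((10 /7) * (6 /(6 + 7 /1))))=1547 /480 + 91 * sqrt(7) /12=23.29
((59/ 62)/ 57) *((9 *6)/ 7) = 531/ 4123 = 0.13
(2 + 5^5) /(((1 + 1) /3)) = 9381 /2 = 4690.50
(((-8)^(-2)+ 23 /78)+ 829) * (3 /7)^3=18629631 /285376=65.28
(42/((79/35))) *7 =10290/79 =130.25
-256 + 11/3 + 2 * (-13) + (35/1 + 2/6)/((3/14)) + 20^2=2579/9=286.56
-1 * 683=-683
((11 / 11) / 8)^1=1 / 8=0.12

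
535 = 535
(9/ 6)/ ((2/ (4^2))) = 12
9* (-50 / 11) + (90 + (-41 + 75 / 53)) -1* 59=-28855 / 583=-49.49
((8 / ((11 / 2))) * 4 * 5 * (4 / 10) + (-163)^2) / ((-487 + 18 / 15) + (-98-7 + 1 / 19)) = -27776765 / 617331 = -44.99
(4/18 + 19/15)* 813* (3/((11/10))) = 36314/11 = 3301.27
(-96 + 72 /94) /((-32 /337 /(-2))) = -2005.87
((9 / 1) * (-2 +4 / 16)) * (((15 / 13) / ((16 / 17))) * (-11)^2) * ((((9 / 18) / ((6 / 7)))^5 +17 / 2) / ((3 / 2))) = -153484628605 / 11501568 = -13344.67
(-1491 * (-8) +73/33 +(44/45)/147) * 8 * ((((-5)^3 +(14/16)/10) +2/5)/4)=-1235309671087/415800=-2970922.73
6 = 6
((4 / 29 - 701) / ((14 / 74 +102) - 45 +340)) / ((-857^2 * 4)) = 752025 / 1252041650464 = 0.00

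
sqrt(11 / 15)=sqrt(165) / 15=0.86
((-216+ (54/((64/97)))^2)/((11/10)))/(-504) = -11.69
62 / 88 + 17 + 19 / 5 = 4731 / 220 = 21.50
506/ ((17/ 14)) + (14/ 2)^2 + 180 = 10977/ 17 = 645.71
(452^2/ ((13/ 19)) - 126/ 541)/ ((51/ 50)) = 292743.06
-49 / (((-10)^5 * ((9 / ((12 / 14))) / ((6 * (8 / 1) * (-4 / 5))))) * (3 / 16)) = -448 / 46875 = -0.01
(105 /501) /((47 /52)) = 1820 /7849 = 0.23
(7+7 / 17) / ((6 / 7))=147 / 17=8.65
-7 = -7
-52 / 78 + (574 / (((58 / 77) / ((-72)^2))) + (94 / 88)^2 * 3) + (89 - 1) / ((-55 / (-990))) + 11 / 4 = 665639266265 / 168432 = 3951976.26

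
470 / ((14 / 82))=19270 / 7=2752.86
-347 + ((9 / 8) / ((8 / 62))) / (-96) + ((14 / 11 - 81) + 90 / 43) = -424.73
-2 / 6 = -1 / 3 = -0.33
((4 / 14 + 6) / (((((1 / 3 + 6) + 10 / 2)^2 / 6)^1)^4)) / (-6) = -1948617 / 390642416696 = -0.00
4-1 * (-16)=20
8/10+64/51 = 524/255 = 2.05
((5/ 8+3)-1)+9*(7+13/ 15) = 2937/ 40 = 73.42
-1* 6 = -6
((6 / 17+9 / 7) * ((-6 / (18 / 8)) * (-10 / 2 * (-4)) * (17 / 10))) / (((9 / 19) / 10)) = -197600 / 63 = -3136.51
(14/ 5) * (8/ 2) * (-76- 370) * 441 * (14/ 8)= -19275228/ 5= -3855045.60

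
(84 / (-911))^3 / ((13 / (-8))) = 4741632 / 9828754403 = 0.00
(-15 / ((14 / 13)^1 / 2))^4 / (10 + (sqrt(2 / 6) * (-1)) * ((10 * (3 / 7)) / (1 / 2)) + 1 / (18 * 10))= 936943605000000 * sqrt(3) / 41179362007 + 468732064612500 / 5882766001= 119087.77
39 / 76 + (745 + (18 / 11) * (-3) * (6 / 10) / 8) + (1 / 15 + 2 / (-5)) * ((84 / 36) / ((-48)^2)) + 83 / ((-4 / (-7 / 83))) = 16184549549 / 21669120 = 746.89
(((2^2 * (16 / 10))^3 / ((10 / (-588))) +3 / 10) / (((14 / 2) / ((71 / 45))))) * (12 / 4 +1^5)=-303993742 / 21875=-13896.86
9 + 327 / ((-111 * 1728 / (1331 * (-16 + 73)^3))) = -995075549 / 2368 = -420217.71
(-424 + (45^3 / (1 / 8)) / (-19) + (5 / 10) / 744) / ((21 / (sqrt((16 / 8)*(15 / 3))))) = -1096739309*sqrt(10) / 593712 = -5841.54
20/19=1.05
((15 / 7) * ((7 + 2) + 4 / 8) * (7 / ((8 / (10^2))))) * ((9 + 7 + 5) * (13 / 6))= 81046.88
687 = 687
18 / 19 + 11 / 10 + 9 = 2099 / 190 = 11.05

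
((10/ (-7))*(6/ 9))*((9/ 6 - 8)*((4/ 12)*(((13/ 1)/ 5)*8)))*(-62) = -167648/ 63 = -2661.08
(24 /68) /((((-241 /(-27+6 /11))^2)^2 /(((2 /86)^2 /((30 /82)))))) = 588011484402 /7762377290447131165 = 0.00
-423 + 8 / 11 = -4645 / 11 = -422.27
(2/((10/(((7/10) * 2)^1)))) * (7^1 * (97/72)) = 4753/1800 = 2.64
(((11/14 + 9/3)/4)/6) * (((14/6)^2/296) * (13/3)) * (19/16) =91637/6137856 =0.01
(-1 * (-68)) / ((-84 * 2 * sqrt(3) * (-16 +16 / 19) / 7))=323 * sqrt(3) / 5184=0.11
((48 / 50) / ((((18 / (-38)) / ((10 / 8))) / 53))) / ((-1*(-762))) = -1007 / 5715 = -0.18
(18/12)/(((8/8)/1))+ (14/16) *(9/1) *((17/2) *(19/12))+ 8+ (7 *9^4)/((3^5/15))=188831/64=2950.48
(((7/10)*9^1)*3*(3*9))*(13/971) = 66339/9710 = 6.83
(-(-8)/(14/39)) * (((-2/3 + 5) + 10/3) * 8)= 1366.86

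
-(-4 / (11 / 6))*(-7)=-168 / 11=-15.27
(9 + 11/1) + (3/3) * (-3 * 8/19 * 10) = 140/19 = 7.37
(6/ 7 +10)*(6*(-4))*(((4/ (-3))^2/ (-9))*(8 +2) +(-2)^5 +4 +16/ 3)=1213568/ 189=6420.99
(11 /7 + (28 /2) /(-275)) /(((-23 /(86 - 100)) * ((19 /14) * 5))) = 81956 /600875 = 0.14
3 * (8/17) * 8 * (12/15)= 768/85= 9.04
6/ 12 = 1/ 2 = 0.50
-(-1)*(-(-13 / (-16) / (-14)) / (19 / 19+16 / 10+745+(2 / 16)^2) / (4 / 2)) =65 / 1674659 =0.00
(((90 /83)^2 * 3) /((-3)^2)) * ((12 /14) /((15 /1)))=1080 /48223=0.02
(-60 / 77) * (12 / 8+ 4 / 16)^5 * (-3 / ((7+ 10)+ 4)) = 5145 / 2816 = 1.83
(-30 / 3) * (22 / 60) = -11 / 3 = -3.67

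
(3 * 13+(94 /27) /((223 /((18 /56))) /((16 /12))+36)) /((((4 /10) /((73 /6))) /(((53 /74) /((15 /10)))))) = 11334486985 /20007972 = 566.50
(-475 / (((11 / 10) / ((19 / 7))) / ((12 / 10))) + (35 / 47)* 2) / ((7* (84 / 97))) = -231.78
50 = 50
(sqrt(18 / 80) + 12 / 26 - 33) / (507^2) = -47 / 371293 + sqrt(10) / 1713660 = -0.00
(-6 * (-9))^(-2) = 1/2916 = 0.00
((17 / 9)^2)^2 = 12.73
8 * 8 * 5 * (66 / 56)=2640 / 7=377.14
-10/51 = -0.20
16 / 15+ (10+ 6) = 256 / 15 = 17.07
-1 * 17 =-17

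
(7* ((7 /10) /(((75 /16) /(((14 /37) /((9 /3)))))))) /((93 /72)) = 43904 /430125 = 0.10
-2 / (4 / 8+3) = -4 / 7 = -0.57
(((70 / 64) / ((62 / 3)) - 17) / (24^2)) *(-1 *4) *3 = 33623 / 95232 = 0.35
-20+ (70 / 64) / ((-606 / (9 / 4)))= -20.00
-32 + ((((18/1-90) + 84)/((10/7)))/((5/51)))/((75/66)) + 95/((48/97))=7061327/30000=235.38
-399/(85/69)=-27531/85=-323.89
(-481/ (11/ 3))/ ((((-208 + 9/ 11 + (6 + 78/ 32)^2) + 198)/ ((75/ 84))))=-2308800/ 1222333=-1.89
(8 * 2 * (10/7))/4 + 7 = 89/7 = 12.71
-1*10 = -10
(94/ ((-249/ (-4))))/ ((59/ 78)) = 9776/ 4897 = 2.00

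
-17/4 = -4.25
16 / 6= 8 / 3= 2.67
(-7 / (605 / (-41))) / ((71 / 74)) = 21238 / 42955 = 0.49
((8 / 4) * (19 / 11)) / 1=38 / 11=3.45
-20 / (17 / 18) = -360 / 17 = -21.18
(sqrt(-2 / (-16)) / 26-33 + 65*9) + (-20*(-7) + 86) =sqrt(2) / 104 + 778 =778.01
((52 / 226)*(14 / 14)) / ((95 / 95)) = 26 / 113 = 0.23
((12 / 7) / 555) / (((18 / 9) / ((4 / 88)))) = 0.00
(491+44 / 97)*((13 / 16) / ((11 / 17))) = 10535291 / 17072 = 617.11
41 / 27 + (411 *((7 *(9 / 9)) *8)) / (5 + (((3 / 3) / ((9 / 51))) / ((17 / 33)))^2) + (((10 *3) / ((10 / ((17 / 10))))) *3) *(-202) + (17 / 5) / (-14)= -5493583 / 1890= -2906.66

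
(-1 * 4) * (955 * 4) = -15280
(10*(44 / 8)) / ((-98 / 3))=-1.68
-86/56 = -43/28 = -1.54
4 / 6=2 / 3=0.67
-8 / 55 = -0.15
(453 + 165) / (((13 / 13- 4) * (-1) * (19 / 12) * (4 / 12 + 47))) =2.75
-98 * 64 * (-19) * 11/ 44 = 29792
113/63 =1.79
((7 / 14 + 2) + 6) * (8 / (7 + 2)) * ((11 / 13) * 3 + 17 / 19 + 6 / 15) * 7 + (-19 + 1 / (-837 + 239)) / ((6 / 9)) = 19796137 / 113620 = 174.23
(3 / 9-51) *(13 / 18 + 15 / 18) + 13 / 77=-163505 / 2079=-78.65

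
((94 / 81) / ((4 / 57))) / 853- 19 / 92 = -396511 / 2118852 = -0.19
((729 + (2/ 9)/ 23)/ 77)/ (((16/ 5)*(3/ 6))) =5.92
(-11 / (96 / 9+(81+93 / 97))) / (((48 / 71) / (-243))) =18408951 / 431264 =42.69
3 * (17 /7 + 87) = 1878 /7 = 268.29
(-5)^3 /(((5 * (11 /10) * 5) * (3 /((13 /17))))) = -650 /561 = -1.16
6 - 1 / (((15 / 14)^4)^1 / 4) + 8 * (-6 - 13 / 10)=-2806414 / 50625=-55.44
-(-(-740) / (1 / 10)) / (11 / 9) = -66600 / 11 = -6054.55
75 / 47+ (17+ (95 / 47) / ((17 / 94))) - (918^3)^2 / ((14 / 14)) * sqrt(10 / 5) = 23788 / 799 - 598488882256079424 * sqrt(2) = -846391094216061887.33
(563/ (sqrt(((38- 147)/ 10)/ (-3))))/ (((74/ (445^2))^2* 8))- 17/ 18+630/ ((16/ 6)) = 8471/ 36+22077426051875* sqrt(3270)/ 4775072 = 264388631.70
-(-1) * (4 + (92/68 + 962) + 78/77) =968.37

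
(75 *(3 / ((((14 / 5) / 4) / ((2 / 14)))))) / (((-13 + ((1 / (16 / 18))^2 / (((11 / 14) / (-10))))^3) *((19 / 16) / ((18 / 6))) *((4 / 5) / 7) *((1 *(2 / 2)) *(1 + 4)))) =-147197952000 / 3039901993079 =-0.05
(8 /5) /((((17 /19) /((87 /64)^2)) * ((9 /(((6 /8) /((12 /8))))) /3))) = 47937 /87040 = 0.55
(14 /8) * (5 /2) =35 /8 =4.38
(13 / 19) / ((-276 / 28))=-0.07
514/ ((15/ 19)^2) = 185554/ 225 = 824.68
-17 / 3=-5.67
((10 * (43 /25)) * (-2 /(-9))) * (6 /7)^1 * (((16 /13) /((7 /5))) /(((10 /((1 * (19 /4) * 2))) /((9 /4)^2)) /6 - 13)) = -8470656 /38131457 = -0.22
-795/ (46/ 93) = -73935/ 46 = -1607.28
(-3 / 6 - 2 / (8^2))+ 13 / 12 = 53 / 96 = 0.55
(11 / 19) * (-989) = -572.58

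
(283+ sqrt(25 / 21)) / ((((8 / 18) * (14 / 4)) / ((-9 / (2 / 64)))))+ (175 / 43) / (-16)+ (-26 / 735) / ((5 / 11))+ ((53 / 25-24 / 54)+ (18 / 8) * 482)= -51511.59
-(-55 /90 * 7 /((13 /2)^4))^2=-379456 /66074188401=-0.00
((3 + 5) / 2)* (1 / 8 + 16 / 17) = 145 / 34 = 4.26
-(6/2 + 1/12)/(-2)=37/24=1.54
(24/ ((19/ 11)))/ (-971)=-264/ 18449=-0.01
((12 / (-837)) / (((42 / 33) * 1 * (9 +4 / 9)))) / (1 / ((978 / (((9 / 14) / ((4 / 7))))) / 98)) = -28688 / 2711415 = -0.01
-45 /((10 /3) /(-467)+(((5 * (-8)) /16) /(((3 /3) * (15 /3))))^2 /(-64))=16139520 /3961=4074.61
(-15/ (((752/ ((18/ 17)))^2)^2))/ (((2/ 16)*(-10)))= 19683/ 417337176884224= 0.00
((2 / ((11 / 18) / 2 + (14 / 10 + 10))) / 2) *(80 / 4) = 3600 / 2107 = 1.71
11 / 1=11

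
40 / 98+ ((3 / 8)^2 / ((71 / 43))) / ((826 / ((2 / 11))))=58983829 / 144503744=0.41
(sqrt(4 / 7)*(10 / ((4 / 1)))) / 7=5*sqrt(7) / 49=0.27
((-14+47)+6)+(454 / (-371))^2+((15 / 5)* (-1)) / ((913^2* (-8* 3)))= 37171275869121 / 917866165832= 40.50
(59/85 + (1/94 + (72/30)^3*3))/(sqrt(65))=8424807*sqrt(65)/12983750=5.23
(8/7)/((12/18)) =12/7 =1.71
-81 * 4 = -324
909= 909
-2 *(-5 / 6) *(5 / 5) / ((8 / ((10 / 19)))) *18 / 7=75 / 266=0.28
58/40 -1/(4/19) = -33/10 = -3.30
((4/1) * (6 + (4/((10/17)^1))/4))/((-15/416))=-64064/75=-854.19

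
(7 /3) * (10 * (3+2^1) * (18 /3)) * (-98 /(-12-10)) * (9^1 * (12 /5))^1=740880 /11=67352.73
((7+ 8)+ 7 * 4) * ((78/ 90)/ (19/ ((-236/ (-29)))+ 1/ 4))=65962/ 4575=14.42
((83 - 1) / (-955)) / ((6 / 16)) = -656 / 2865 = -0.23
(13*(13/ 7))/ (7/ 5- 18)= -845/ 581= -1.45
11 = 11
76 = 76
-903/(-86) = 21/2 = 10.50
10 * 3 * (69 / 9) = 230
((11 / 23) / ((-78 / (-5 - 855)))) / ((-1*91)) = -0.06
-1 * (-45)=45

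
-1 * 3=-3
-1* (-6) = 6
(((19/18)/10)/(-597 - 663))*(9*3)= -19/8400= -0.00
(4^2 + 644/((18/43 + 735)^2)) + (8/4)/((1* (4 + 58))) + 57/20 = 11707903676923/620008759980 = 18.88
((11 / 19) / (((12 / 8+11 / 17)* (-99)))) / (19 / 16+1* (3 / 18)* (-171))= 0.00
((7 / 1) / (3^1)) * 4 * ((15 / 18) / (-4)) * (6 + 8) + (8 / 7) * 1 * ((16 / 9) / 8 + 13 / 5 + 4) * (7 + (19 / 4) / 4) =2563 / 70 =36.61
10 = 10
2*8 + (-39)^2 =1537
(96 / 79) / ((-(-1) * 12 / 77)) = 616 / 79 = 7.80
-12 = -12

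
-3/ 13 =-0.23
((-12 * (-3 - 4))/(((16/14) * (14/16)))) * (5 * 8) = 3360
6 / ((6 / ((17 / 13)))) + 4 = 69 / 13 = 5.31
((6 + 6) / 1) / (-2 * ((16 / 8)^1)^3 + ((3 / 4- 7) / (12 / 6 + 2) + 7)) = -192 / 169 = -1.14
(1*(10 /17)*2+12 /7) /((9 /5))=1720 /1071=1.61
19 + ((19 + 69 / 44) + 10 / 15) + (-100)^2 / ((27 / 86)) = 37887799 / 1188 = 31892.09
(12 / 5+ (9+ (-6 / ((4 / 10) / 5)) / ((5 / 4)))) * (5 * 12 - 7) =-12879 / 5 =-2575.80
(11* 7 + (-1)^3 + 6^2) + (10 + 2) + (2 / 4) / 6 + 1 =1501 / 12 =125.08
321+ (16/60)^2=72241/225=321.07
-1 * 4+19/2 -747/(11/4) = -5855/22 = -266.14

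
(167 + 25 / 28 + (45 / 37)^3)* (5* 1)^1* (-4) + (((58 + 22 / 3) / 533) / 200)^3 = -614963907528897751951421 / 181200176538278625000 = -3393.84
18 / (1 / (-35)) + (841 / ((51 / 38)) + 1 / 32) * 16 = 958447 / 102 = 9396.54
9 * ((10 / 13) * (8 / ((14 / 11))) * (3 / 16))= 1485 / 182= 8.16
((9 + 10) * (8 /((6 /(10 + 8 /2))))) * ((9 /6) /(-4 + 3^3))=532 /23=23.13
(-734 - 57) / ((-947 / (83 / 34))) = 65653 / 32198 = 2.04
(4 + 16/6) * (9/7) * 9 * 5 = 2700/7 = 385.71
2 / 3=0.67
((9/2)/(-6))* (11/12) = -11/16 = -0.69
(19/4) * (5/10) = 19/8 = 2.38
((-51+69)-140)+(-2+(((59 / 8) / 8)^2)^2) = -2068257423 / 16777216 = -123.28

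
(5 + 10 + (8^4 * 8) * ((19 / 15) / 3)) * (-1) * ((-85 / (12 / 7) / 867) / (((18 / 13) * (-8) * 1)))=-56717297 / 793152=-71.51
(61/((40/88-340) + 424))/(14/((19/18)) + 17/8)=101992/2172931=0.05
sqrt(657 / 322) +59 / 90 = 59 / 90 +3 * sqrt(23506) / 322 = 2.08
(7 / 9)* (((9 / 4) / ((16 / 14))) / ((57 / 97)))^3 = 6573983619 / 224755712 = 29.25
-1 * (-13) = 13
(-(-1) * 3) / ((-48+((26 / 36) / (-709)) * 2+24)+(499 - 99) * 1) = 19143 / 2399243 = 0.01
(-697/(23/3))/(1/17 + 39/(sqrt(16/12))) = 142188/30330169 - 47135322 * sqrt(3)/30330169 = -2.69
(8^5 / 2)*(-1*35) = -573440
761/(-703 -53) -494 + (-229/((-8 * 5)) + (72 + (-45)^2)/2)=4227691/7560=559.22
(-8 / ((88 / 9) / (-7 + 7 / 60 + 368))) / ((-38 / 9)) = 585009 / 8360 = 69.98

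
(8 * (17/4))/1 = 34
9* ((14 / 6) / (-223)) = -21 / 223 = -0.09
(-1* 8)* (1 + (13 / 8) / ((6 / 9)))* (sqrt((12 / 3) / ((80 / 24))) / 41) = -11* sqrt(30) / 82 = -0.73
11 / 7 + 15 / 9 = 68 / 21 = 3.24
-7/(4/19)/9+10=227/36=6.31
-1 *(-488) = 488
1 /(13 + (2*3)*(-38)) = -1 /215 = -0.00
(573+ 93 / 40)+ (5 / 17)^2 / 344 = 71495669 / 124270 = 575.33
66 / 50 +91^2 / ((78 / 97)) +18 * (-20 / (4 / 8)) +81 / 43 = 61799839 / 6450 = 9581.37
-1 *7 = -7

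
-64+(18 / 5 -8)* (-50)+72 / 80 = 156.90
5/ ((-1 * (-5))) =1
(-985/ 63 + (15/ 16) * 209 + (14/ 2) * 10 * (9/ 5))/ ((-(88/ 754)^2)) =-43882755137/ 1951488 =-22486.82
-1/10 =-0.10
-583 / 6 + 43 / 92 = -26689 / 276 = -96.70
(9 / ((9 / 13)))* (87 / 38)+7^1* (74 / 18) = 20021 / 342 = 58.54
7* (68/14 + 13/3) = 193/3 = 64.33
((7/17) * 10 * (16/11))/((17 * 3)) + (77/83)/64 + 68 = 3451600781/50660544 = 68.13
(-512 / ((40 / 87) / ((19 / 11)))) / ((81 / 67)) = -2362688 / 1485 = -1591.04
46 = 46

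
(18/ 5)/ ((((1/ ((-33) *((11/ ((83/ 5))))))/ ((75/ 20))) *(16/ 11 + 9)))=-107811/ 3818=-28.24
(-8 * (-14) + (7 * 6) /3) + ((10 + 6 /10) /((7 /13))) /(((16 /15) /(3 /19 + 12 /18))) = 300511 /2128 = 141.22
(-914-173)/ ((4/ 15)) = -16305/ 4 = -4076.25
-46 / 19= -2.42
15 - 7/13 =188/13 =14.46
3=3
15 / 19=0.79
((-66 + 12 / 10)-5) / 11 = -349 / 55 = -6.35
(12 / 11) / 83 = 12 / 913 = 0.01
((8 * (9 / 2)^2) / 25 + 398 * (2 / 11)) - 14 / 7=21132 / 275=76.84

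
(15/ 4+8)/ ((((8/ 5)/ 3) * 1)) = 705/ 32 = 22.03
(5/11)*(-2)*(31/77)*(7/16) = -155/968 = -0.16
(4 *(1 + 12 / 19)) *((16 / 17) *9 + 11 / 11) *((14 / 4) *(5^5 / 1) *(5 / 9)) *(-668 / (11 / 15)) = -342109895.39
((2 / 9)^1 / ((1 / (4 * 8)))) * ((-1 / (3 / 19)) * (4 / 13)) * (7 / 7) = -4864 / 351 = -13.86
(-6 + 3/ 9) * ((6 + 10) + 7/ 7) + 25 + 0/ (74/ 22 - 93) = -214/ 3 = -71.33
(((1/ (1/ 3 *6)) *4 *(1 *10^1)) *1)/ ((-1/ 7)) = -140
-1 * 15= -15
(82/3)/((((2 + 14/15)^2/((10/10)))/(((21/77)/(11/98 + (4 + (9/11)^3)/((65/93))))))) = 29381625/224474828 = 0.13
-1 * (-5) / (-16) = -5 / 16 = -0.31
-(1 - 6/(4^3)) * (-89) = 2581/32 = 80.66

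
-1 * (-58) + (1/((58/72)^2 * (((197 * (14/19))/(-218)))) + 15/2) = 63.19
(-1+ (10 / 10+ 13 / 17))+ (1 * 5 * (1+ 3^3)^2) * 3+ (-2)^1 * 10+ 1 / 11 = 2195540 / 187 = 11740.86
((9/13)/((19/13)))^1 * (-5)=-45/19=-2.37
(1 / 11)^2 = 1 / 121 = 0.01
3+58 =61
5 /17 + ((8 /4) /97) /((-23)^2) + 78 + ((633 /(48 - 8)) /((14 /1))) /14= 536005653273 /6838996640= 78.37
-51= -51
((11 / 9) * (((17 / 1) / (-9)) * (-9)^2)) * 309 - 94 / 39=-2253631 / 39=-57785.41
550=550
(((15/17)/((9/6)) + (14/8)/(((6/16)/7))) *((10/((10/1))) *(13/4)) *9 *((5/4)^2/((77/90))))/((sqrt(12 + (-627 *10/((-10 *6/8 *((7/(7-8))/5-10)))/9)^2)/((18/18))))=4829625 *sqrt(14287)/2877182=200.64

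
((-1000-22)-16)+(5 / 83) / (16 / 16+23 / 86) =-9390356 / 9047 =-1037.95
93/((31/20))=60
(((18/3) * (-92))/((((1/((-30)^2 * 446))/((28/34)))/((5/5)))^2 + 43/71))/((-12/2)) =206279933973120000/1357935878900519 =151.91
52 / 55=0.95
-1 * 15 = -15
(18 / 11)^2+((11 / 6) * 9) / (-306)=64765 / 24684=2.62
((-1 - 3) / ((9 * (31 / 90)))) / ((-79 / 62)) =80 / 79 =1.01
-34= -34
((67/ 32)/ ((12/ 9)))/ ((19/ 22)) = 2211/ 1216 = 1.82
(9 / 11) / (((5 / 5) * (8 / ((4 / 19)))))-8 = -3335 / 418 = -7.98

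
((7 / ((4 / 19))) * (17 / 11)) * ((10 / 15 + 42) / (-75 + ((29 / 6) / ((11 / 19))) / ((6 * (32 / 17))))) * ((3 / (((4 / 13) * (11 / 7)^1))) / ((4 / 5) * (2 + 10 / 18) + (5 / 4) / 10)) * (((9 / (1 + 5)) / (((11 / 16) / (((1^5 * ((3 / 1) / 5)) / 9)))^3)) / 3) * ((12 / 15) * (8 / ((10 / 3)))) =-497077771567104 / 6725222314683125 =-0.07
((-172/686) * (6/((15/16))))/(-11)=2752/18865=0.15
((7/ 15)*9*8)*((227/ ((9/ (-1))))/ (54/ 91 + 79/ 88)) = -101797696/ 179115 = -568.34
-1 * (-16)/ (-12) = -4/ 3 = -1.33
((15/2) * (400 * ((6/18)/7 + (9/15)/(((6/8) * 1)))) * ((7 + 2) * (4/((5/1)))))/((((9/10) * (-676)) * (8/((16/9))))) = -71200/10647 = -6.69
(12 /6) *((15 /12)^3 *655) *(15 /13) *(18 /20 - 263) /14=-643783125 /11648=-55269.84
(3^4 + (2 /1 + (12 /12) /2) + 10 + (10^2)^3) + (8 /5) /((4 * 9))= 90008419 /90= 1000093.54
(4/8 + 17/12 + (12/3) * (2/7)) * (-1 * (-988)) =63479/21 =3022.81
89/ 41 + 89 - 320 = -9382/ 41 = -228.83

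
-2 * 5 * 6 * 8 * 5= -2400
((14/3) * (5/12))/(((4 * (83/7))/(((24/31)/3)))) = 245/23157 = 0.01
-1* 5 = -5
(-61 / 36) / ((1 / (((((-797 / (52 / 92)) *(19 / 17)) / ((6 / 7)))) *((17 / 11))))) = 148719403 / 30888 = 4814.80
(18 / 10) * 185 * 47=15651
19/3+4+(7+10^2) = 352/3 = 117.33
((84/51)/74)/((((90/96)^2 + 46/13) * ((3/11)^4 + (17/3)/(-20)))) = -40929208320/2256592812373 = -0.02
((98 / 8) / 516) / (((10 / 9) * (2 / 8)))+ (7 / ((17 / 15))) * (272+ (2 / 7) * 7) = 49486899 / 29240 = 1692.44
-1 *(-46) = 46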